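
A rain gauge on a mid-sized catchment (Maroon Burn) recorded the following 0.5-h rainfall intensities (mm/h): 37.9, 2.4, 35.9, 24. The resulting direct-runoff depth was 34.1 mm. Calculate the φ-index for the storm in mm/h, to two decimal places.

Only the 3 blocks with intensity above φ contribute runoff: 37.9, 35.9, 24 mm/h.
Σ(I−φ)·Δt = d  ⇒  (37.9+35.9+24 − 3φ)·0.5 = 34.1
φ = (97.80 − 34.1/0.5) / 3 = 9.87 mm/h.

φ ≈ 9.87 mm/h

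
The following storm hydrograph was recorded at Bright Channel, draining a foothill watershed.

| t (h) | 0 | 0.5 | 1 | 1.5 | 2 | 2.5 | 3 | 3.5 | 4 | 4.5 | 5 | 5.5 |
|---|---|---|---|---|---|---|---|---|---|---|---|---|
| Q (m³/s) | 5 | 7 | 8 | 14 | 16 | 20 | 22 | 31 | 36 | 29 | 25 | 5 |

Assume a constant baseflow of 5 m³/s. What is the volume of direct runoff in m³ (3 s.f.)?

V ≈ 2.84 × 10^5 m³

Direct-runoff ordinates (Q − Q_b): 0.0, 2.0, 3.0, 9.0, 11.0, 15.0, 17.0, 26.0, 31.0, 24.0, 20.0, 0.0 m³/s.
ΣQ_DR = 158.0 m³/s.
With Δt = 0.5 h = 1800 s, V = ΣQ_DR · Δt = 158.0 × 1800 = 2.84 × 10^5 m³.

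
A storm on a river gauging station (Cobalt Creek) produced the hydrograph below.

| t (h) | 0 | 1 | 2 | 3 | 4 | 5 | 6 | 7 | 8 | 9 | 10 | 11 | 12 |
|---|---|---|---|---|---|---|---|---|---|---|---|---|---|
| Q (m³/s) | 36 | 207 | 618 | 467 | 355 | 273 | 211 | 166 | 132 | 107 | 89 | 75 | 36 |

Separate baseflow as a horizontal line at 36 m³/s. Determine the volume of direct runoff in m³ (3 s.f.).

V ≈ 8.29 × 10^6 m³

Direct-runoff ordinates (Q − Q_b): 0.0, 171.0, 582.0, 431.0, 319.0, 237.0, 175.0, 130.0, 96.0, 71.0, 53.0, 39.0, 0.0 m³/s.
ΣQ_DR = 2304 m³/s.
With Δt = 1 h = 3600 s, V = ΣQ_DR · Δt = 2304 × 3600 = 8.29 × 10^6 m³.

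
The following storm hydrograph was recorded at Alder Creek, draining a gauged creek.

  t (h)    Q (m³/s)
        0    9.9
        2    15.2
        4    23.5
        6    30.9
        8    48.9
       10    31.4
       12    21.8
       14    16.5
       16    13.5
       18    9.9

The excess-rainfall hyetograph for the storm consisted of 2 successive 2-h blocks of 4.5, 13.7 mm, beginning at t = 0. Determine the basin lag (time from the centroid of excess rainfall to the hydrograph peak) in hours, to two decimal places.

Centroid of excess rainfall: t_c = Σ P_i·t̄_i / ΣP_i = 2.5055 h (block centres at 1, 3 h).
Hydrograph peak occurs at t = 8 h, so basin lag t_L = 8 − 2.5055 = 5.49 h.

t_L ≈ 5.49 h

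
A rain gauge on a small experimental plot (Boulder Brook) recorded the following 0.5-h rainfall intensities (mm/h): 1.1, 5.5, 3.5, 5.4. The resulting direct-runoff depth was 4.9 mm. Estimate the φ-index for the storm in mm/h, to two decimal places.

Only the 3 blocks with intensity above φ contribute runoff: 5.5, 3.5, 5.4 mm/h.
Σ(I−φ)·Δt = d  ⇒  (5.5+3.5+5.4 − 3φ)·0.5 = 4.9
φ = (14.40 − 4.9/0.5) / 3 = 1.53 mm/h.

φ ≈ 1.53 mm/h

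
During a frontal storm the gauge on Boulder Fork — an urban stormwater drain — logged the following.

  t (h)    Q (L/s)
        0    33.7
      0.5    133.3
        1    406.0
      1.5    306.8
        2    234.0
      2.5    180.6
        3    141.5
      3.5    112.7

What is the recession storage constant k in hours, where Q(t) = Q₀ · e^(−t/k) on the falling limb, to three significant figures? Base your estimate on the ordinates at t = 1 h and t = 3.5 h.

k ≈ 1.95 h

On the falling limb, Q drops from 406.0 to 112.7 L/s between t = 1 h and t = 3.5 h (Δt = 2.5 h).
k = −Δt / ln(Q₂/Q₁) = −2.5 / ln(112.7/406.0) = 1.95 h.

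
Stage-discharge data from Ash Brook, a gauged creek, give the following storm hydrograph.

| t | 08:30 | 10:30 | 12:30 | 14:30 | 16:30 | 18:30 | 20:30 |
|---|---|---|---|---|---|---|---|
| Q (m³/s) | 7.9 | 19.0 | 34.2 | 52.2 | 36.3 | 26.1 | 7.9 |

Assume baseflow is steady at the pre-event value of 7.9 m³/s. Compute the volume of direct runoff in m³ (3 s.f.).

Direct-runoff ordinates (Q − Q_b): 0.0, 11.1, 26.3, 44.3, 28.4, 18.2, 0.0 m³/s.
ΣQ_DR = 128.3 m³/s.
With Δt = 2 h = 7200 s, V = ΣQ_DR · Δt = 128.3 × 7200 = 9.24 × 10^5 m³.

V ≈ 9.24 × 10^5 m³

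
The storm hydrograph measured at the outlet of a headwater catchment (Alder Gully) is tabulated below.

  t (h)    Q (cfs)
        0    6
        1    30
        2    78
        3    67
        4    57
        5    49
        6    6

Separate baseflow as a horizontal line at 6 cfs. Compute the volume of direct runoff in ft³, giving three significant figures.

V ≈ 9.04 × 10^5 ft³

Direct-runoff ordinates (Q − Q_b): 0.0, 24.0, 72.0, 61.0, 51.0, 43.0, 0.0 cfs.
ΣQ_DR = 251.0 cfs.
With Δt = 1 h = 3600 s, V = ΣQ_DR · Δt = 251.0 × 3600 = 9.04 × 10^5 ft³.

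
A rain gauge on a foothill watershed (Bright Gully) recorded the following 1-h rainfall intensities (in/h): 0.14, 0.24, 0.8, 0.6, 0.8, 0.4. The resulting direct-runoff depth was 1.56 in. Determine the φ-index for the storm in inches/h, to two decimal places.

Only the 4 blocks with intensity above φ contribute runoff: 0.8, 0.6, 0.8, 0.4 in/h.
Σ(I−φ)·Δt = d  ⇒  (0.8+0.6+0.8+0.4 − 4φ)·1 = 1.56
φ = (2.600 − 1.56/1) / 4 = 0.26 in/h.

φ ≈ 0.26 in/h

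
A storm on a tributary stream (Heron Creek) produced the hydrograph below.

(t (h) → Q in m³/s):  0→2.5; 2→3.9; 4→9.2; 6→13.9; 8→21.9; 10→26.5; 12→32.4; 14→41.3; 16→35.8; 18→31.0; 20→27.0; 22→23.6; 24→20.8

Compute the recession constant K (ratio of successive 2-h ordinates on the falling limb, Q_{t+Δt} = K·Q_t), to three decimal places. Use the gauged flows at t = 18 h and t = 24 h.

K ≈ 0.875

Using the recession-limb readings at t = 18 h and t = 24 h: Q falls from 31.0 to 20.8 m³/s over 3 intervals.
K = (Q₂/Q₁)^(1/3) = (20.8/31.0)^(1/3) = 0.875.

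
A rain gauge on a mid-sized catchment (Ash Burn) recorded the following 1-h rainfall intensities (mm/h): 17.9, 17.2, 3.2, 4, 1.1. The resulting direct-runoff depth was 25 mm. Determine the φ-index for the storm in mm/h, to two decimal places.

φ ≈ 5.05 mm/h

Only the 2 blocks with intensity above φ contribute runoff: 17.9, 17.2 mm/h.
Σ(I−φ)·Δt = d  ⇒  (17.9+17.2 − 2φ)·1 = 25
φ = (35.10 − 25/1) / 2 = 5.05 mm/h.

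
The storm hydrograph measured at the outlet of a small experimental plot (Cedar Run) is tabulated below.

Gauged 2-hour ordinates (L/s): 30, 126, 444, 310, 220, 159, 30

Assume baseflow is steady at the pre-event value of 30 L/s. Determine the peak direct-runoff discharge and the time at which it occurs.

Q_p = 414.0 L/s at t = 4 h

Subtracting baseflow gives direct-runoff ordinates: 0.0, 96.0, 414.0, 280.0, 190.0, 129.0, 0.0 L/s.
The maximum is 414.0 L/s, occurring at the reading for t = 4 h.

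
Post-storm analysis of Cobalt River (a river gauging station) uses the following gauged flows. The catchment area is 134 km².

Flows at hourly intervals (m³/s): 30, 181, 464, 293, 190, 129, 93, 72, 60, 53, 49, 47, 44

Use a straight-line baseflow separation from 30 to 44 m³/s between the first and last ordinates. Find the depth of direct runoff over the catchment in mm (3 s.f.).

d ≈ 32.9 mm

Direct runoff: 0.00, 149.83, 431.67, 259.50, 155.33, 93.17, 56.00, 33.83, 20.67, 12.50, 7.33, 4.17, 0.00 m³/s; ΣQ_DR = 1224 m³/s.
V = ΣQ_DR · Δt = 1224 × 3600 s = 4.406 × 10^6 m³.
Over A = 134 km², depth = V / A = 32.9 mm.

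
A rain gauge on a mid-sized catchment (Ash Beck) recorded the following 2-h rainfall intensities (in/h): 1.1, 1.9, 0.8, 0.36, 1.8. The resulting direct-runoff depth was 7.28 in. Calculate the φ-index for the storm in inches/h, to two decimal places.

φ ≈ 0.49 in/h

Only the 4 blocks with intensity above φ contribute runoff: 1.1, 1.9, 0.8, 1.8 in/h.
Σ(I−φ)·Δt = d  ⇒  (1.1+1.9+0.8+1.8 − 4φ)·2 = 7.28
φ = (5.600 − 7.28/2) / 4 = 0.49 in/h.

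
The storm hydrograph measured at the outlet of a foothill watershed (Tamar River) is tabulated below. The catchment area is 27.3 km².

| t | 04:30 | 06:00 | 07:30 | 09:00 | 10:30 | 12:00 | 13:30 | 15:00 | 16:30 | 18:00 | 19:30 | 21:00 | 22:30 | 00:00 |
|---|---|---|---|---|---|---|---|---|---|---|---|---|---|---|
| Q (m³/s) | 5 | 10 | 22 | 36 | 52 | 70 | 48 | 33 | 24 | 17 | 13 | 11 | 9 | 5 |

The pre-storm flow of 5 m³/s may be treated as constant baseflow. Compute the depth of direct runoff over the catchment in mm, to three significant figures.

d ≈ 56.4 mm

Direct runoff: 0.0, 5.0, 17.0, 31.0, 47.0, 65.0, 43.0, 28.0, 19.0, 12.0, 8.0, 6.0, 4.0, 0.0 m³/s; ΣQ_DR = 285.0 m³/s.
V = ΣQ_DR · Δt = 285.0 × 5400 s = 1.539 × 10^6 m³.
Over A = 27.3 km², depth = V / A = 56.4 mm.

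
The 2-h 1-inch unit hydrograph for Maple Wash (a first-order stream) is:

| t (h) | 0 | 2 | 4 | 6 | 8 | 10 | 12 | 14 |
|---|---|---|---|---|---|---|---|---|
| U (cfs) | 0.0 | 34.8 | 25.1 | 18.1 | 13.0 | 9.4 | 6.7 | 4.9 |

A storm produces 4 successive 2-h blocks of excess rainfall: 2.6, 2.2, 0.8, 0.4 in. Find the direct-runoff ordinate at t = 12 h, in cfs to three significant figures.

Q ≈ 55.7 cfs

By discrete convolution, Q_j = Σ (P_i / 1 in) · U_{j−i}.
At t = 12 h (j=6): Q = (2.6/1)·6.7 + (2.2/1)·9.4 + (0.8/1)·13.0 + (0.4/1)·18.1 = 55.7 cfs.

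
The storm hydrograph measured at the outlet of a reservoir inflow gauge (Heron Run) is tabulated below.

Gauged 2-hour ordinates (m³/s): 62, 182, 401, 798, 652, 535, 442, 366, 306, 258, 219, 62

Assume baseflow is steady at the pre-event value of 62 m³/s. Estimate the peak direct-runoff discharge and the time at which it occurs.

Q_p = 736.0 m³/s at t = 6 h

Subtracting baseflow gives direct-runoff ordinates: 0.0, 120.0, 339.0, 736.0, 590.0, 473.0, 380.0, 304.0, 244.0, 196.0, 157.0, 0.0 m³/s.
The maximum is 736.0 m³/s, occurring at the reading for t = 6 h.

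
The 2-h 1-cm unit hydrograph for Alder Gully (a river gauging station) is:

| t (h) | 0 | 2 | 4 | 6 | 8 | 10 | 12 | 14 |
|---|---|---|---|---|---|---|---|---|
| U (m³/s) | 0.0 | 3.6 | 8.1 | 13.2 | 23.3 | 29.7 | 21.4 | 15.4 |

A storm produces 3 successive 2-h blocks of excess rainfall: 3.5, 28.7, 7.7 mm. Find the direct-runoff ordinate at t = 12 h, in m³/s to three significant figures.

Q ≈ 111 m³/s

By discrete convolution, Q_j = Σ (P_i / 10 mm) · U_{j−i}.
At t = 12 h (j=6): Q = (3.5/10)·21.4 + (28.7/10)·29.7 + (7.7/10)·23.3 = 111 m³/s.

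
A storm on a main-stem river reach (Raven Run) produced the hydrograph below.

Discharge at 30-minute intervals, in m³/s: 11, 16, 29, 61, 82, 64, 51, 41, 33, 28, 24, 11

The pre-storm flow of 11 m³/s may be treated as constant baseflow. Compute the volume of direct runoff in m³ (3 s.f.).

V ≈ 5.74 × 10^5 m³

Direct-runoff ordinates (Q − Q_b): 0.0, 5.0, 18.0, 50.0, 71.0, 53.0, 40.0, 30.0, 22.0, 17.0, 13.0, 0.0 m³/s.
ΣQ_DR = 319.0 m³/s.
With Δt = 0.5 h = 1800 s, V = ΣQ_DR · Δt = 319.0 × 1800 = 5.74 × 10^5 m³.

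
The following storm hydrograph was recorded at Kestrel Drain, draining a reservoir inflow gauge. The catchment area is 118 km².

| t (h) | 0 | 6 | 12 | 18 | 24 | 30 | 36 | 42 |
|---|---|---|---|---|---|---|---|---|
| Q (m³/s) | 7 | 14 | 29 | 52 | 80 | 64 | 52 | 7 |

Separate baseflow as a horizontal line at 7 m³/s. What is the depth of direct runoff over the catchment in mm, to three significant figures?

d ≈ 45.6 mm

Direct runoff: 0.0, 7.0, 22.0, 45.0, 73.0, 57.0, 45.0, 0.0 m³/s; ΣQ_DR = 249.0 m³/s.
V = ΣQ_DR · Δt = 249.0 × 21600 s = 5.378 × 10^6 m³.
Over A = 118 km², depth = V / A = 45.6 mm.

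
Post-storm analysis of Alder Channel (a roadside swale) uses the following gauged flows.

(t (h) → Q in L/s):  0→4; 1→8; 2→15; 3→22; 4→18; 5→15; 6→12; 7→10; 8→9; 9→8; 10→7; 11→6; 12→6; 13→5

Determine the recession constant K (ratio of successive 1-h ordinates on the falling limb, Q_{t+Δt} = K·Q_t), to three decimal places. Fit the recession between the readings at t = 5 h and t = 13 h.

K ≈ 0.872

Using the recession-limb readings at t = 5 h and t = 13 h: Q falls from 15 to 5 L/s over 8 intervals.
K = (Q₂/Q₁)^(1/8) = (5/15)^(1/8) = 0.872.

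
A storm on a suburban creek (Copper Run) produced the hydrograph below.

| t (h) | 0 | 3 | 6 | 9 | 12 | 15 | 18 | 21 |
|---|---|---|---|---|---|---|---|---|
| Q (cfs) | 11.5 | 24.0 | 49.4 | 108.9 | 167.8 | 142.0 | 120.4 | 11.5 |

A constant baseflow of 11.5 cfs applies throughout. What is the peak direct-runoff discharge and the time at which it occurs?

Q_p = 156.3 cfs at t = 12 h

Subtracting baseflow gives direct-runoff ordinates: 0.0, 12.5, 37.9, 97.4, 156.3, 130.5, 108.9, 0.0 cfs.
The maximum is 156.3 cfs, occurring at the reading for t = 12 h.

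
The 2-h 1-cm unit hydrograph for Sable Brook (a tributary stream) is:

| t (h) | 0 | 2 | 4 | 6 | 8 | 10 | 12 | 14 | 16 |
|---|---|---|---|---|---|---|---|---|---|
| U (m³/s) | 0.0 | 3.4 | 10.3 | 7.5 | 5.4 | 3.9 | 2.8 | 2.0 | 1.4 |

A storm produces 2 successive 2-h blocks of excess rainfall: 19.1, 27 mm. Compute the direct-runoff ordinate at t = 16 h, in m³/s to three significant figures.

Q ≈ 8.07 m³/s

By discrete convolution, Q_j = Σ (P_i / 10 mm) · U_{j−i}.
At t = 16 h (j=8): Q = (19.1/10)·1.4 + (27/10)·2.0 = 8.07 m³/s.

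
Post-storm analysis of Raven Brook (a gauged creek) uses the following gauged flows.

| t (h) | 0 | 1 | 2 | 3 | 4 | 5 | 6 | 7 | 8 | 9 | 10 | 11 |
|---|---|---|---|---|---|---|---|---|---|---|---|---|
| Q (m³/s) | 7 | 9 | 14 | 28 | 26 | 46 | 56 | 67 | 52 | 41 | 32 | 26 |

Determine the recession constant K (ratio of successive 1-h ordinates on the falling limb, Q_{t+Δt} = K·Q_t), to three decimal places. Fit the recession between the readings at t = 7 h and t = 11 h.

Using the recession-limb readings at t = 7 h and t = 11 h: Q falls from 67 to 26 m³/s over 4 intervals.
K = (Q₂/Q₁)^(1/4) = (26/67)^(1/4) = 0.789.

K ≈ 0.789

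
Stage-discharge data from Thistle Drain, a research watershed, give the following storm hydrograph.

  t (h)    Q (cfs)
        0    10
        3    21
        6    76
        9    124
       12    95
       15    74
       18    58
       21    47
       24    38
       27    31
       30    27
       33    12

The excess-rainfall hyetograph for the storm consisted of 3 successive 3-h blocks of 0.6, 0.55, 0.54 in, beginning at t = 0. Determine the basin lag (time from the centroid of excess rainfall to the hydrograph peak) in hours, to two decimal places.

Centroid of excess rainfall: t_c = Σ P_i·t̄_i / ΣP_i = 4.3935 h (block centres at 1.5, 4.5, 7.5 h).
Hydrograph peak occurs at t = 9 h, so basin lag t_L = 9 − 4.3935 = 4.61 h.

t_L ≈ 4.61 h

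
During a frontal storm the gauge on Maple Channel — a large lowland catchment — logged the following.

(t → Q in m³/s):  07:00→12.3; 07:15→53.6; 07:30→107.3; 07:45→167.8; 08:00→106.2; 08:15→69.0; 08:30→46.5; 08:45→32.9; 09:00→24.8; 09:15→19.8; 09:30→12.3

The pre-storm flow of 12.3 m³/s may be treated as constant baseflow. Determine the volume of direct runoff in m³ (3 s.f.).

V ≈ 4.65 × 10^5 m³

Direct-runoff ordinates (Q − Q_b): 0.0, 41.3, 95.0, 155.5, 93.9, 56.7, 34.2, 20.6, 12.5, 7.5, 0.0 m³/s.
ΣQ_DR = 517.2 m³/s.
With Δt = 0.25 h = 900 s, V = ΣQ_DR · Δt = 517.2 × 900 = 4.65 × 10^5 m³.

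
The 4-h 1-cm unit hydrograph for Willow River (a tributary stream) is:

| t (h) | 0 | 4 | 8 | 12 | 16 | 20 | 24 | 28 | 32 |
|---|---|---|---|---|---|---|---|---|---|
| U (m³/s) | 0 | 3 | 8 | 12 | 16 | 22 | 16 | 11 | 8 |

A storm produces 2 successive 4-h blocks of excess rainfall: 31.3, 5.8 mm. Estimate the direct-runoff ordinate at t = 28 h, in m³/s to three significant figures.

By discrete convolution, Q_j = Σ (P_i / 10 mm) · U_{j−i}.
At t = 28 h (j=7): Q = (31.3/10)·11 + (5.8/10)·16 = 43.7 m³/s.

Q ≈ 43.7 m³/s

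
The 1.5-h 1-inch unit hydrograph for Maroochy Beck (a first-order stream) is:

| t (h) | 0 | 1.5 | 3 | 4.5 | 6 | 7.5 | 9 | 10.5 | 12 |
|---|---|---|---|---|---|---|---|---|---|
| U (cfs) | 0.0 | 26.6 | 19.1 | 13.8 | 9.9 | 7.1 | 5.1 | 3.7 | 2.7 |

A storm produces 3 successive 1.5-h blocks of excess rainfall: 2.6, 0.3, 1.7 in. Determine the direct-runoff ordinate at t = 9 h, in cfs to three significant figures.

By discrete convolution, Q_j = Σ (P_i / 1 in) · U_{j−i}.
At t = 9 h (j=6): Q = (2.6/1)·5.1 + (0.3/1)·7.1 + (1.7/1)·9.9 = 32.2 cfs.

Q ≈ 32.2 cfs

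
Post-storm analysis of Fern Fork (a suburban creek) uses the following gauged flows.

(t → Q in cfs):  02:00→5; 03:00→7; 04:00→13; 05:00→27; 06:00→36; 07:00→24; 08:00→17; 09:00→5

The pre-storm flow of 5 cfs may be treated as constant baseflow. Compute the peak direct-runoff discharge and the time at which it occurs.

Subtracting baseflow gives direct-runoff ordinates: 0.0, 2.0, 8.0, 22.0, 31.0, 19.0, 12.0, 0.0 cfs.
The maximum is 31.0 cfs, occurring at the reading for t = 06:00.

Q_p = 31.0 cfs at t = 06:00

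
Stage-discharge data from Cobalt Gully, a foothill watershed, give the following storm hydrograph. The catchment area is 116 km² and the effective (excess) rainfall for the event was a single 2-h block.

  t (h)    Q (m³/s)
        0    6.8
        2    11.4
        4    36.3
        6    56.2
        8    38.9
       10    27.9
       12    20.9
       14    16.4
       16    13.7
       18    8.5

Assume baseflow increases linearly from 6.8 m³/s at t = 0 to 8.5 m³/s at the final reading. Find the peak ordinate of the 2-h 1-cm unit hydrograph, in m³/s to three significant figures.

U_p ≈ 49.0 m³/s

Direct runoff: 0.00, 4.41, 29.12, 48.83, 31.34, 20.16, 12.97, 8.28, 5.39, 0.00 m³/s; ΣQ_DR = 160.5 m³/s, peak = 48.83 m³/s.
Runoff depth d = ΣQ_DR·Δt / A = 160.5 × 7200 / (116 km²) = 9.962 mm.
The 1-cm UH is the DRH scaled by (10 mm)/d, so U_p = 48.83 × 10/9.962 = 49.0 m³/s.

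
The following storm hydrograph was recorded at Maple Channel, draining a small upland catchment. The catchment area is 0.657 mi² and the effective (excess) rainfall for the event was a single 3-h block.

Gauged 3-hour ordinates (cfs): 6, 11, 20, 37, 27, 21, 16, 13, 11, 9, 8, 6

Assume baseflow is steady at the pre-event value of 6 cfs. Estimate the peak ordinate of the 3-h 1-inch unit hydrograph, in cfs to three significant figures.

Direct runoff: 0.0, 5.0, 14.0, 31.0, 21.0, 15.0, 10.0, 7.0, 5.0, 3.0, 2.0, 0.0 cfs; ΣQ_DR = 113.0 cfs, peak = 31.0 cfs.
Runoff depth d = ΣQ_DR·Δt / A = 113.0 × 10800 / (0.657 mi²) = 0.7996 in.
The 1-inch UH is the DRH scaled by (1 in)/d, so U_p = 31.0 × 1/0.7996 = 38.8 cfs.

U_p ≈ 38.8 cfs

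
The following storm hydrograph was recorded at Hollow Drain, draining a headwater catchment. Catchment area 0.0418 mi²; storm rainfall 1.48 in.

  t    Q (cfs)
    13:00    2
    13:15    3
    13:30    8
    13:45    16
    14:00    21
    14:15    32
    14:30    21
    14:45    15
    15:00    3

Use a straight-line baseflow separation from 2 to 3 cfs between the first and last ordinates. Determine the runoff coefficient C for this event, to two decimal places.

ΣQ_DR = 98.50 cfs; V = ΣQ_DR·Δt = 88650 ft³.
Runoff depth d = V / A = 0.9129 in.
C = d / P = 0.9129 / 1.48 = 0.62.

C ≈ 0.62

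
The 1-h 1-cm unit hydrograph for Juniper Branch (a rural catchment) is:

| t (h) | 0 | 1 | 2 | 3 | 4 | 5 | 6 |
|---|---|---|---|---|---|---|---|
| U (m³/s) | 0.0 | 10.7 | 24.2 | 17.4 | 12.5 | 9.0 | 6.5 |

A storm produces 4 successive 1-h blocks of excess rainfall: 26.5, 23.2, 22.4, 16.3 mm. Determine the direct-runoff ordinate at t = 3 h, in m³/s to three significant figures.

Q ≈ 126 m³/s

By discrete convolution, Q_j = Σ (P_i / 10 mm) · U_{j−i}.
At t = 3 h (j=3): Q = (26.5/10)·17.4 + (23.2/10)·24.2 + (22.4/10)·10.7 + (16.3/10)·0.0 = 126 m³/s.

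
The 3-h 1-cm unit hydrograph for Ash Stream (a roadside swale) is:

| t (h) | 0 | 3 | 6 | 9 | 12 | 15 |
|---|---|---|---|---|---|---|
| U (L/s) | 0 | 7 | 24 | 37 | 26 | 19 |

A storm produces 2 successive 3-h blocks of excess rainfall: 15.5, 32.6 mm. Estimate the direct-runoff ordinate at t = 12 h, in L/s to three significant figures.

Q ≈ 161 L/s

By discrete convolution, Q_j = Σ (P_i / 10 mm) · U_{j−i}.
At t = 12 h (j=4): Q = (15.5/10)·26 + (32.6/10)·37 = 161 L/s.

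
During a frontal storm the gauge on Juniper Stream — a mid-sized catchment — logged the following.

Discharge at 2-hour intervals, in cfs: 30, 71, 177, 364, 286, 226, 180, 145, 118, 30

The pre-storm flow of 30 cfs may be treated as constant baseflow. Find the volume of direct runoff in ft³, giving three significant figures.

Direct-runoff ordinates (Q − Q_b): 0.0, 41.0, 147.0, 334.0, 256.0, 196.0, 150.0, 115.0, 88.0, 0.0 cfs.
ΣQ_DR = 1327 cfs.
With Δt = 2 h = 7200 s, V = ΣQ_DR · Δt = 1327 × 7200 = 9.55 × 10^6 ft³.

V ≈ 9.55 × 10^6 ft³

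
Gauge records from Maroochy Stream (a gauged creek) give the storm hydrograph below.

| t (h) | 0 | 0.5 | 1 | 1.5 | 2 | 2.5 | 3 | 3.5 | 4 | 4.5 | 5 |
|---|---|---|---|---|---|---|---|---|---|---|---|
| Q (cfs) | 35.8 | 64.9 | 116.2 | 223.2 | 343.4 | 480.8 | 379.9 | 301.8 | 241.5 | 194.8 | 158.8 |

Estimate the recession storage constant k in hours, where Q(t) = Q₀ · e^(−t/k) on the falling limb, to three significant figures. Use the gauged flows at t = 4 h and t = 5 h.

k ≈ 2.39 h

On the falling limb, Q drops from 241.5 to 158.8 cfs between t = 4 h and t = 5 h (Δt = 1 h).
k = −Δt / ln(Q₂/Q₁) = −1 / ln(158.8/241.5) = 2.39 h.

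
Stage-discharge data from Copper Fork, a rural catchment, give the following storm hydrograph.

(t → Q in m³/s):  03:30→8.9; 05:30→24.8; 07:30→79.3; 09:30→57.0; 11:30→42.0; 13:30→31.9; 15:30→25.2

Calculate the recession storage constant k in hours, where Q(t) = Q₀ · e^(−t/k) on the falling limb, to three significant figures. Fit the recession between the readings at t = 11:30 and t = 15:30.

On the falling limb, Q drops from 42.0 to 25.2 m³/s between t = 11:30 and t = 15:30 (Δt = 4 h).
k = −Δt / ln(Q₂/Q₁) = −4 / ln(25.2/42.0) = 7.83 h.

k ≈ 7.83 h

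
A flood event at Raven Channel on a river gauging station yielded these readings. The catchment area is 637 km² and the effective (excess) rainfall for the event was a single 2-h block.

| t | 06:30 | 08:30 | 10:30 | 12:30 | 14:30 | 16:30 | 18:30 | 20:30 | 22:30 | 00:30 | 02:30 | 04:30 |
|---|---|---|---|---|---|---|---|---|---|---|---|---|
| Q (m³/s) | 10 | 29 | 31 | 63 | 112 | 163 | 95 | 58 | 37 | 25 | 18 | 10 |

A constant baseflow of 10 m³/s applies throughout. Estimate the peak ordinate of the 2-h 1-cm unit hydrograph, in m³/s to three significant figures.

Direct runoff: 0.0, 19.0, 21.0, 53.0, 102.0, 153.0, 85.0, 48.0, 27.0, 15.0, 8.0, 0.0 m³/s; ΣQ_DR = 531.0 m³/s, peak = 153.0 m³/s.
Runoff depth d = ΣQ_DR·Δt / A = 531.0 × 7200 / (637 km²) = 6.002 mm.
The 1-cm UH is the DRH scaled by (10 mm)/d, so U_p = 153.0 × 10/6.002 = 255 m³/s.

U_p ≈ 255 m³/s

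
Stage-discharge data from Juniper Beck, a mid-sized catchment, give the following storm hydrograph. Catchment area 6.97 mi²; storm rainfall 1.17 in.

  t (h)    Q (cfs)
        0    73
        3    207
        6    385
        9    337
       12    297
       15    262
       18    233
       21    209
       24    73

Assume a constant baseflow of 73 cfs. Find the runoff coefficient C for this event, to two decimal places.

ΣQ_DR = 1419 cfs; V = ΣQ_DR·Δt = 1.533 × 10^7 ft³.
Runoff depth d = V / A = 0.9464 in.
C = d / P = 0.9464 / 1.17 = 0.81.

C ≈ 0.81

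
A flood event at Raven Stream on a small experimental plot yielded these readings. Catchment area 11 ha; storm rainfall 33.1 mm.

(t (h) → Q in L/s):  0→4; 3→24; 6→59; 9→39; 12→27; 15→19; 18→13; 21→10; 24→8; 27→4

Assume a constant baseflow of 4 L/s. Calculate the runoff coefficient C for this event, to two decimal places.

ΣQ_DR = 167.0 L/s; V = ΣQ_DR·Δt = 1.804 × 10^6 L.
Runoff depth d = V / A = 16.40 mm.
C = d / P = 16.40 / 33.1 = 0.50.

C ≈ 0.50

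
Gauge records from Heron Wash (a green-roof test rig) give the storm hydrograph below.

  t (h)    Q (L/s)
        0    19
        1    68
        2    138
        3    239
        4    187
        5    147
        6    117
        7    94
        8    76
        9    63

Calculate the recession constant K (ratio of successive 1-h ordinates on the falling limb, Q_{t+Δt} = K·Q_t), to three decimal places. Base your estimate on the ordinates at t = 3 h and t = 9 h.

K ≈ 0.801

Using the recession-limb readings at t = 3 h and t = 9 h: Q falls from 239 to 63 L/s over 6 intervals.
K = (Q₂/Q₁)^(1/6) = (63/239)^(1/6) = 0.801.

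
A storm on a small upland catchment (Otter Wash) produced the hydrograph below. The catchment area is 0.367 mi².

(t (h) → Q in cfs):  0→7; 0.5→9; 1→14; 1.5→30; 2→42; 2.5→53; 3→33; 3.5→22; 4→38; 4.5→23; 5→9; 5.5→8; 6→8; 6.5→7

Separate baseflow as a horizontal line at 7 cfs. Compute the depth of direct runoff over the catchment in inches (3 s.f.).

d ≈ 0.433 in

Direct runoff: 0.0, 2.0, 7.0, 23.0, 35.0, 46.0, 26.0, 15.0, 31.0, 16.0, 2.0, 1.0, 1.0, 0.0 cfs; ΣQ_DR = 205.0 cfs.
V = ΣQ_DR · Δt = 205.0 × 1800 s = 3.690 × 10^5 ft³.
Over A = 0.367 mi², depth = V / A = 0.433 in.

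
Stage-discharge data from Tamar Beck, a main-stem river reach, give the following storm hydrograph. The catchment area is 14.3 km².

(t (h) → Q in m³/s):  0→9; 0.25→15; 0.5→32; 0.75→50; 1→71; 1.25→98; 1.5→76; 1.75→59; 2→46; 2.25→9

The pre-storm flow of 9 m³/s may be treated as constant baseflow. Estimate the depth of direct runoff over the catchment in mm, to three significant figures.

d ≈ 23.6 mm

Direct runoff: 0.0, 6.0, 23.0, 41.0, 62.0, 89.0, 67.0, 50.0, 37.0, 0.0 m³/s; ΣQ_DR = 375.0 m³/s.
V = ΣQ_DR · Δt = 375.0 × 900 s = 3.375 × 10^5 m³.
Over A = 14.3 km², depth = V / A = 23.6 mm.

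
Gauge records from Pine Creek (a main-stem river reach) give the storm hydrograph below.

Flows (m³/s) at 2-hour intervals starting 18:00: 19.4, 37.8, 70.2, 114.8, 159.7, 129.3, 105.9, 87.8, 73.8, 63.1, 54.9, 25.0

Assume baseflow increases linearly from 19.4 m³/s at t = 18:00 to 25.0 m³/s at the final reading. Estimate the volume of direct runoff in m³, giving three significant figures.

V ≈ 4.86 × 10^6 m³

Direct-runoff ordinates (Q − Q_b): 0.00, 17.89, 49.78, 93.87, 138.26, 107.35, 83.45, 64.84, 50.33, 39.12, 30.41, 0.00 m³/s.
ΣQ_DR = 675.3 m³/s.
With Δt = 2 h = 7200 s, V = ΣQ_DR · Δt = 675.3 × 7200 = 4.86 × 10^6 m³.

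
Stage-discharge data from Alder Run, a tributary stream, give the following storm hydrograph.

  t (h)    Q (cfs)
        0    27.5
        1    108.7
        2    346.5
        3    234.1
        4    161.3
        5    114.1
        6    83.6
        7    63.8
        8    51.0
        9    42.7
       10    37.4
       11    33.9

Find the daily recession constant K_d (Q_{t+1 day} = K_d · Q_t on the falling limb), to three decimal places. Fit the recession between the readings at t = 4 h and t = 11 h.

K_d ≈ 0.005

Between t = 4 h and t = 11 h the flow falls from 161.3 to 33.9 cfs over 7×1 h = 7 h.
Per-interval ratio K = (33.9/161.3)^(1/7) = 0.8002; K_d = K^(24/1) = 0.005.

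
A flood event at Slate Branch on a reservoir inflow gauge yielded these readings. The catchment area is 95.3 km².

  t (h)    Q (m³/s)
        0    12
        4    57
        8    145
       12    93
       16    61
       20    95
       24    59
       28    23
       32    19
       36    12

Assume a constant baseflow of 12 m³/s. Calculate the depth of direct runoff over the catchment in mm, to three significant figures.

d ≈ 68.9 mm

Direct runoff: 0.0, 45.0, 133.0, 81.0, 49.0, 83.0, 47.0, 11.0, 7.0, 0.0 m³/s; ΣQ_DR = 456.0 m³/s.
V = ΣQ_DR · Δt = 456.0 × 14400 s = 6.566 × 10^6 m³.
Over A = 95.3 km², depth = V / A = 68.9 mm.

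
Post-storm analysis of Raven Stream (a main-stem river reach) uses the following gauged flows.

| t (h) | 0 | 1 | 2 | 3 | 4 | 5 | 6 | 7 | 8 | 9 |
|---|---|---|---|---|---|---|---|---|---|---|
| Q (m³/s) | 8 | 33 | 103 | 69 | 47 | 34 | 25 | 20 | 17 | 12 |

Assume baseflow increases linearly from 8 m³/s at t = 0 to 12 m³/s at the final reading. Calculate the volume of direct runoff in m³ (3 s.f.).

Direct-runoff ordinates (Q − Q_b): 0.00, 24.56, 94.11, 59.67, 37.22, 23.78, 14.33, 8.89, 5.44, 0.00 m³/s.
ΣQ_DR = 268.0 m³/s.
With Δt = 1 h = 3600 s, V = ΣQ_DR · Δt = 268.0 × 3600 = 9.65 × 10^5 m³.

V ≈ 9.65 × 10^5 m³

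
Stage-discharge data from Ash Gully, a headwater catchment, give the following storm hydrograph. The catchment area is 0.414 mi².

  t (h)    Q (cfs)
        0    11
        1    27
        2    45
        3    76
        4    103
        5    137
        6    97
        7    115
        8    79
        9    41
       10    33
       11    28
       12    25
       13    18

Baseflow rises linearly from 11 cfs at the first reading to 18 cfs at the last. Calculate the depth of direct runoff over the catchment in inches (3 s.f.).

Direct runoff: 0.00, 15.46, 32.92, 63.38, 89.85, 123.31, 82.77, 100.23, 63.69, 25.15, 16.62, 11.08, 7.54, 0.00 cfs; ΣQ_DR = 632.0 cfs.
V = ΣQ_DR · Δt = 632.0 × 3600 s = 2.275 × 10^6 ft³.
Over A = 0.414 mi², depth = V / A = 2.37 in.

d ≈ 2.37 in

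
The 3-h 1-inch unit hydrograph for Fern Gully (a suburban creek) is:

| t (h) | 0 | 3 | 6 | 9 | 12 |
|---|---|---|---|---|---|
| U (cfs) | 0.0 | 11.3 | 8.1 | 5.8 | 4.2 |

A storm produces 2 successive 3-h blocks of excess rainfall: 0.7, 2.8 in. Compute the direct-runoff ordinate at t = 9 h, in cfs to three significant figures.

Q ≈ 26.7 cfs

By discrete convolution, Q_j = Σ (P_i / 1 in) · U_{j−i}.
At t = 9 h (j=3): Q = (0.7/1)·5.8 + (2.8/1)·8.1 = 26.7 cfs.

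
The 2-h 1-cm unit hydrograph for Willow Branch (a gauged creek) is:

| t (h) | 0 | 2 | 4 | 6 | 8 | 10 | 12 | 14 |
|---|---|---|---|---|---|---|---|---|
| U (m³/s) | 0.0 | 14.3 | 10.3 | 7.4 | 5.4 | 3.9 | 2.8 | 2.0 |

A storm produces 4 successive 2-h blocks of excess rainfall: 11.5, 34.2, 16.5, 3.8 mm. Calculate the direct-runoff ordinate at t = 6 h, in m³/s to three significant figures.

By discrete convolution, Q_j = Σ (P_i / 10 mm) · U_{j−i}.
At t = 6 h (j=3): Q = (11.5/10)·7.4 + (34.2/10)·10.3 + (16.5/10)·14.3 + (3.8/10)·0.0 = 67.3 m³/s.

Q ≈ 67.3 m³/s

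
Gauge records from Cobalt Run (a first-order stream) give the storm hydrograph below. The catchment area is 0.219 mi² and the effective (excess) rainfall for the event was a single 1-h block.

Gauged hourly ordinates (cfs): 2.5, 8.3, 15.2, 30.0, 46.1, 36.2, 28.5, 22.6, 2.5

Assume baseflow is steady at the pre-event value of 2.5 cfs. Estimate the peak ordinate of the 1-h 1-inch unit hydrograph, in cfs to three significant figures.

U_p ≈ 36.4 cfs

Direct runoff: 0.0, 5.8, 12.7, 27.5, 43.6, 33.7, 26.0, 20.1, 0.0 cfs; ΣQ_DR = 169.4 cfs, peak = 43.6 cfs.
Runoff depth d = ΣQ_DR·Δt / A = 169.4 × 3600 / (0.219 mi²) = 1.199 in.
The 1-inch UH is the DRH scaled by (1 in)/d, so U_p = 43.6 × 1/1.199 = 36.4 cfs.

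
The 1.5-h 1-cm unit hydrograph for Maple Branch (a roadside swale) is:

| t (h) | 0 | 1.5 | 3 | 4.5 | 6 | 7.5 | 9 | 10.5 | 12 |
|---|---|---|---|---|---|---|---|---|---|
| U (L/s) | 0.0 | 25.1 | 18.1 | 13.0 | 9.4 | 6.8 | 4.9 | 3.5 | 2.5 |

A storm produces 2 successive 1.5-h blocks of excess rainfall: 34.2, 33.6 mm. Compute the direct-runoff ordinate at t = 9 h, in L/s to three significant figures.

Q ≈ 39.6 L/s

By discrete convolution, Q_j = Σ (P_i / 10 mm) · U_{j−i}.
At t = 9 h (j=6): Q = (34.2/10)·4.9 + (33.6/10)·6.8 = 39.6 L/s.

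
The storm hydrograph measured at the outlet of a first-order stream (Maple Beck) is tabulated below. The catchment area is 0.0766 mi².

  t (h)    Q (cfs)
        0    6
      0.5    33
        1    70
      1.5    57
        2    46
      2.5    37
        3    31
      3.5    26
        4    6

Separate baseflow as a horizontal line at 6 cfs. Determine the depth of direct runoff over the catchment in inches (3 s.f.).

Direct runoff: 0.0, 27.0, 64.0, 51.0, 40.0, 31.0, 25.0, 20.0, 0.0 cfs; ΣQ_DR = 258.0 cfs.
V = ΣQ_DR · Δt = 258.0 × 1800 s = 4.644 × 10^5 ft³.
Over A = 0.0766 mi², depth = V / A = 2.61 in.

d ≈ 2.61 in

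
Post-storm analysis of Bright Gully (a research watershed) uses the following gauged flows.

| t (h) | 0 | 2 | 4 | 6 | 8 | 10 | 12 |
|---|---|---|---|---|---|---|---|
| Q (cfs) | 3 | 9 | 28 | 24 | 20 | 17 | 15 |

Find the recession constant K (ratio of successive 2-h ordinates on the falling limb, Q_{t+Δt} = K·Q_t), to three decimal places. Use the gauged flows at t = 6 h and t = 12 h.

K ≈ 0.855

Using the recession-limb readings at t = 6 h and t = 12 h: Q falls from 24 to 15 cfs over 3 intervals.
K = (Q₂/Q₁)^(1/3) = (15/24)^(1/3) = 0.855.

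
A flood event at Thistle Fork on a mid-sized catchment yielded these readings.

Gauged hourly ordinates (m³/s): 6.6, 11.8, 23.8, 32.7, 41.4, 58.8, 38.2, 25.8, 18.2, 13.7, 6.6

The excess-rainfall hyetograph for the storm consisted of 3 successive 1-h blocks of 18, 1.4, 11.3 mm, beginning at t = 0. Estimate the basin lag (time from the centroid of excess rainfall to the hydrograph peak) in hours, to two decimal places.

t_L ≈ 3.72 h

Centroid of excess rainfall: t_c = Σ P_i·t̄_i / ΣP_i = 1.2818 h (block centres at 0.5, 1.5, 2.5 h).
Hydrograph peak occurs at t = 5 h, so basin lag t_L = 5 − 1.2818 = 3.72 h.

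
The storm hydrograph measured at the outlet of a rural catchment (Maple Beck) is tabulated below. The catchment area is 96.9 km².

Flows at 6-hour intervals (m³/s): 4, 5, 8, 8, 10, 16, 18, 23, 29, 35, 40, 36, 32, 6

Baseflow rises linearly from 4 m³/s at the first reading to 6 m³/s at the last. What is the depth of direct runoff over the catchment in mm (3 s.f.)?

Direct runoff: 0.00, 0.85, 3.69, 3.54, 5.38, 11.23, 13.08, 17.92, 23.77, 29.62, 34.46, 30.31, 26.15, 0.00 m³/s; ΣQ_DR = 200.0 m³/s.
V = ΣQ_DR · Δt = 200.0 × 21600 s = 4.320 × 10^6 m³.
Over A = 96.9 km², depth = V / A = 44.6 mm.

d ≈ 44.6 mm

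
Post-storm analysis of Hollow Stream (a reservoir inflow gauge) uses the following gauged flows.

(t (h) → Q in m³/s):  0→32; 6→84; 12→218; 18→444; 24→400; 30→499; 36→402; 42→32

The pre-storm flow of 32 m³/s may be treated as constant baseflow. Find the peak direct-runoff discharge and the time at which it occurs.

Subtracting baseflow gives direct-runoff ordinates: 0.0, 52.0, 186.0, 412.0, 368.0, 467.0, 370.0, 0.0 m³/s.
The maximum is 467.0 m³/s, occurring at the reading for t = 30 h.

Q_p = 467.0 m³/s at t = 30 h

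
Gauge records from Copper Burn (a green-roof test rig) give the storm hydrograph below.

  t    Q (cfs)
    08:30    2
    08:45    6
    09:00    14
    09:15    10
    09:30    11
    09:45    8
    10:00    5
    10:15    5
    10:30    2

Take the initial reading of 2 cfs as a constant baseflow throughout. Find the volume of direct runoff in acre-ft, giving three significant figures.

Direct-runoff ordinates (Q − Q_b): 0.0, 4.0, 12.0, 8.0, 9.0, 6.0, 3.0, 3.0, 0.0 cfs.
ΣQ_DR = 45.00 cfs.
With Δt = 0.25 h = 900 s, V = ΣQ_DR · Δt = 45.00 × 900 = 40500 ft³ = 0.930 acre-ft.

V ≈ 0.930 acre-ft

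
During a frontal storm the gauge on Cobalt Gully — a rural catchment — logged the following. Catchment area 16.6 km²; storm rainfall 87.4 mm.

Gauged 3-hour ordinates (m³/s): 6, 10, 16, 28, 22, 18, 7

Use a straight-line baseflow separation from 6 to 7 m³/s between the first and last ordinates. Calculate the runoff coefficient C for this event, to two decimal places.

C ≈ 0.46

ΣQ_DR = 61.50 m³/s; V = ΣQ_DR·Δt = 6.642 × 10^5 m³.
Runoff depth d = V / A = 40.01 mm.
C = d / P = 40.01 / 87.4 = 0.46.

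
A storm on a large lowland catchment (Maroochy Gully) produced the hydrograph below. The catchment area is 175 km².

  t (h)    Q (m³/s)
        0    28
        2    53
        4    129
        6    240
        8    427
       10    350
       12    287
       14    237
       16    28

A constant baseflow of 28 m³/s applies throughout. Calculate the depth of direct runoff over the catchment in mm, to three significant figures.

d ≈ 62.8 mm

Direct runoff: 0.0, 25.0, 101.0, 212.0, 399.0, 322.0, 259.0, 209.0, 0.0 m³/s; ΣQ_DR = 1527 m³/s.
V = ΣQ_DR · Δt = 1527 × 7200 s = 1.099 × 10^7 m³.
Over A = 175 km², depth = V / A = 62.8 mm.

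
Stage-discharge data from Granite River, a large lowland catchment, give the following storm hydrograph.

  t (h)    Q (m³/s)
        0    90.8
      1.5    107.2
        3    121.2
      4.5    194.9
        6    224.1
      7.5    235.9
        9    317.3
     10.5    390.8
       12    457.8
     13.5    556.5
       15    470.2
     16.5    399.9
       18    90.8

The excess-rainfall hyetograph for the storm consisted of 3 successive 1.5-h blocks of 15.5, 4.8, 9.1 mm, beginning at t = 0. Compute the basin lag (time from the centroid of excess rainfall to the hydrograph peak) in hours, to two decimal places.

Centroid of excess rainfall: t_c = Σ P_i·t̄_i / ΣP_i = 1.9235 h (block centres at 0.75, 2.25, 3.75 h).
Hydrograph peak occurs at t = 13.5 h, so basin lag t_L = 13.5 − 1.9235 = 11.58 h.

t_L ≈ 11.58 h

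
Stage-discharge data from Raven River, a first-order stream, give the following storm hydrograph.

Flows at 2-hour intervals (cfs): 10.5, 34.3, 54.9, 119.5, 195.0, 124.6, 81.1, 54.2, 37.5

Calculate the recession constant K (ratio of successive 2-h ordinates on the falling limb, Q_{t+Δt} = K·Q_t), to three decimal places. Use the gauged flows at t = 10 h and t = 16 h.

Using the recession-limb readings at t = 10 h and t = 16 h: Q falls from 124.6 to 37.5 cfs over 3 intervals.
K = (Q₂/Q₁)^(1/3) = (37.5/124.6)^(1/3) = 0.670.

K ≈ 0.670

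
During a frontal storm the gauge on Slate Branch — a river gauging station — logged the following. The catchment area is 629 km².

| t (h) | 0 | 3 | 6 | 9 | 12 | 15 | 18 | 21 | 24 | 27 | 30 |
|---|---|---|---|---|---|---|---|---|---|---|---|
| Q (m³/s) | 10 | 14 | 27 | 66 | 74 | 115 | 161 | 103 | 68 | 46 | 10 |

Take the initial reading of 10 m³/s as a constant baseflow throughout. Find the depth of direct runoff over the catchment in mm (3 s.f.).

Direct runoff: 0.0, 4.0, 17.0, 56.0, 64.0, 105.0, 151.0, 93.0, 58.0, 36.0, 0.0 m³/s; ΣQ_DR = 584.0 m³/s.
V = ΣQ_DR · Δt = 584.0 × 10800 s = 6.307 × 10^6 m³.
Over A = 629 km², depth = V / A = 10.0 mm.

d ≈ 10.0 mm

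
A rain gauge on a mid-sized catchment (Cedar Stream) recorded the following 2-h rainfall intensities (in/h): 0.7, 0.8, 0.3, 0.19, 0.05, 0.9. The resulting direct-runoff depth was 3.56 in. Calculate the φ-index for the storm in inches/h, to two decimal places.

Only the 4 blocks with intensity above φ contribute runoff: 0.7, 0.8, 0.3, 0.9 in/h.
Σ(I−φ)·Δt = d  ⇒  (0.7+0.8+0.3+0.9 − 4φ)·2 = 3.56
φ = (2.700 − 3.56/2) / 4 = 0.23 in/h.

φ ≈ 0.23 in/h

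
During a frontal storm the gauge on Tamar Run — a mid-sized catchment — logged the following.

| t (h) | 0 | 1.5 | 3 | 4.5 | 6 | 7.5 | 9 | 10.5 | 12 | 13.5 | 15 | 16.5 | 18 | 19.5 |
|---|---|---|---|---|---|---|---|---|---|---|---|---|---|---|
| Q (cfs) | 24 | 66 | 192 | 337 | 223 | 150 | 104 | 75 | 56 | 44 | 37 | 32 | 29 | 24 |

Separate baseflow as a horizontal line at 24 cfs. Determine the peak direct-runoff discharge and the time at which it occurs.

Q_p = 313.0 cfs at t = 4.5 h

Subtracting baseflow gives direct-runoff ordinates: 0.0, 42.0, 168.0, 313.0, 199.0, 126.0, 80.0, 51.0, 32.0, 20.0, 13.0, 8.0, 5.0, 0.0 cfs.
The maximum is 313.0 cfs, occurring at the reading for t = 4.5 h.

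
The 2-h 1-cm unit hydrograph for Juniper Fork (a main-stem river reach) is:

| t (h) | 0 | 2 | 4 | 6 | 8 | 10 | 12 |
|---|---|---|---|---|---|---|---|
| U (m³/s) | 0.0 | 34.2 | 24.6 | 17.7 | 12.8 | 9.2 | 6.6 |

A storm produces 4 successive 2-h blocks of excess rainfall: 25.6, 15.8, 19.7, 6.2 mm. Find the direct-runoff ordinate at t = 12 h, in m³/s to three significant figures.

Q ≈ 67.6 m³/s

By discrete convolution, Q_j = Σ (P_i / 10 mm) · U_{j−i}.
At t = 12 h (j=6): Q = (25.6/10)·6.6 + (15.8/10)·9.2 + (19.7/10)·12.8 + (6.2/10)·17.7 = 67.6 m³/s.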